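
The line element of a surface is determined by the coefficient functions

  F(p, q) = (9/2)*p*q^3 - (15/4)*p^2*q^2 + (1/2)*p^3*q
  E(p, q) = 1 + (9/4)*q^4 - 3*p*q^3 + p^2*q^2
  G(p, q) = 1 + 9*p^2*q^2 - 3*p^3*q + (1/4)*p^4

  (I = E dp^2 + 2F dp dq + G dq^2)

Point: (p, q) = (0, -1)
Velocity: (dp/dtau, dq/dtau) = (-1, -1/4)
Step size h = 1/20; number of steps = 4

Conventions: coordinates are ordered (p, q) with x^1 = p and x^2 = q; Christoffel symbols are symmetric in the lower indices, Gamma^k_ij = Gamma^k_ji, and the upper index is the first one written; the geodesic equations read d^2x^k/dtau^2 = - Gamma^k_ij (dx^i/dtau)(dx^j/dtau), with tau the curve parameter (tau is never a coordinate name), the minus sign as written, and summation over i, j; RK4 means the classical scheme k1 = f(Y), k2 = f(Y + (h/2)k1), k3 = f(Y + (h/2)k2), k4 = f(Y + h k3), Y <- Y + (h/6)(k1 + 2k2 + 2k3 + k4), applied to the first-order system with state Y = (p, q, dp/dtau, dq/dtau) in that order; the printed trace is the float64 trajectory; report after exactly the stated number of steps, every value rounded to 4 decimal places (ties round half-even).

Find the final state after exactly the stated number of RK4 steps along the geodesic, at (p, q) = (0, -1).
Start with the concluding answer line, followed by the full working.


Answer: p = -0.1956, q = -1.0494, dp/dtau = -0.9573, dq/dtau = -0.2416

f(Y) = (dp/dtau, dq/dtau, -Gamma^p_ij Y'^i Y'^j, -Gamma^q_ij Y'^i Y'^j) with the Gammas evaluated at the stage position; h = 0.050000; intermediate values shown to 6 dp
step 0: p = 0.0000, q = -1.0000, dp/dtau = -1.0000, dq/dtau = -0.2500
step 1:
  k1: at (p, q) = (0.000000, -1.000000), (dp/dtau, dq/dtau) = (-1.000000, -0.250000); Gamma_ppp = 0.461538, Gamma_ppq = -1.384615, Gamma_pqq = 0.000000, Gamma_qpp = 0.000000, Gamma_qpq = 0.000000, Gamma_qqq = 0.000000; k1 = (-1.000000, -0.250000, 0.230769, 0.000000)
  k2: at (p, q) = (-0.025000, -1.006250), (dp/dtau, dq/dtau) = (-0.994231, -0.250000); Gamma_ppp = 0.464366, Gamma_ppq = -1.381560, Gamma_pqq = -0.034611, Gamma_qpp = 0.023366, Gamma_qpq = -0.069516, Gamma_qqq = -0.001742; k2 = (-0.994231, -0.250000, 0.229935, 0.011570)
  k3: at (p, q) = (-0.024856, -1.006250), (dp/dtau, dq/dtau) = (-0.994252, -0.249711); Gamma_ppp = 0.464358, Gamma_ppq = -1.381604, Gamma_pqq = -0.034411, Gamma_qpp = 0.023229, Gamma_qpq = -0.069112, Gamma_qqq = -0.001721; k3 = (-0.994252, -0.249711, 0.229147, 0.011463)
  k4: at (p, q) = (-0.049713, -1.012486), (dp/dtau, dq/dtau) = (-0.988543, -0.249427); Gamma_ppp = 0.465560, Gamma_ppq = -1.373820, Gamma_pqq = -0.068576, Gamma_qpp = 0.046878, Gamma_qpq = -0.138332, Gamma_qqq = -0.006905; k4 = (-0.988543, -0.249427, 0.226797, 0.022837)
  Y <- Y + (h/6)(k1 + 2k2 + 2k3 + k4): p = -0.0497, q = -1.0125, dp/dtau = -0.9885, dq/dtau = -0.2494
step 2:
  k1: at (p, q) = (-0.049713, -1.012490), (dp/dtau, dq/dtau) = (-0.988536, -0.249426); Gamma_ppp = 0.465560, Gamma_ppq = -1.373822, Gamma_pqq = -0.068576, Gamma_qpp = 0.046878, Gamma_qpq = -0.138331, Gamma_qqq = -0.006905; k1 = (-0.988536, -0.249426, 0.226796, 0.022836)
  k2: at (p, q) = (-0.074426, -1.018726), (dp/dtau, dq/dtau) = (-0.982866, -0.248855); Gamma_ppp = 0.465119, Gamma_ppq = -1.361377, Gamma_pqq = -0.101942, Gamma_qpp = 0.070571, Gamma_qpq = -0.206557, Gamma_qqq = -0.015467; k2 = (-0.982866, -0.248855, 0.222957, 0.033829)
  k3: at (p, q) = (-0.074284, -1.018712), (dp/dtau, dq/dtau) = (-0.982962, -0.248580); Gamma_ppp = 0.465129, Gamma_ppq = -1.361469, Gamma_pqq = -0.101751, Gamma_qpp = 0.070434, Gamma_qpq = -0.206165, Gamma_qqq = -0.015408; k3 = (-0.982962, -0.248580, 0.222209, 0.033649)
  k4: at (p, q) = (-0.098861, -1.024919), (dp/dtau, dq/dtau) = (-0.977425, -0.247743); Gamma_ppp = 0.463074, Gamma_ppq = -1.344555, Gamma_pqq = -0.134000, Gamma_qpp = 0.093938, Gamma_qpq = -0.272753, Gamma_qqq = -0.027183; k4 = (-0.977425, -0.247743, 0.216992, 0.044018)
  Y <- Y + (h/6)(k1 + 2k2 + 2k3 + k4): p = -0.0989, q = -1.0249, dp/dtau = -0.9774, dq/dtau = -0.2477
step 3:
  k1: at (p, q) = (-0.098859, -1.024924), (dp/dtau, dq/dtau) = (-0.977418, -0.247744); Gamma_ppp = 0.463075, Gamma_ppq = -1.344558, Gamma_pqq = -0.133998, Gamma_qpp = 0.093936, Gamma_qpq = -0.272748, Gamma_qqq = -0.027182; k1 = (-0.977418, -0.247744, 0.216996, 0.044018)
  k2: at (p, q) = (-0.123295, -1.031118), (dp/dtau, dq/dtau) = (-0.971993, -0.246644); Gamma_ppp = 0.459454, Gamma_ppq = -1.323423, Gamma_pqq = -0.164816, Gamma_qpp = 0.117016, Gamma_qpq = -0.337055, Gamma_qqq = -0.041976; k2 = (-0.971993, -0.246644, 0.210492, 0.053609)
  k3: at (p, q) = (-0.123159, -1.031090), (dp/dtau, dq/dtau) = (-0.972156, -0.246404); Gamma_ppp = 0.459479, Gamma_ppq = -1.323555, Gamma_pqq = -0.164648, Gamma_qpp = 0.116888, Gamma_qpq = -0.336703, Gamma_qqq = -0.041885; k3 = (-0.972156, -0.246404, 0.209845, 0.053383)
  k4: at (p, q) = (-0.147467, -1.037244), (dp/dtau, dq/dtau) = (-0.966926, -0.245075); Gamma_ppp = 0.454378, Gamma_ppq = -1.298535, Gamma_pqq = -0.193800, Gamma_qpp = 0.139346, Gamma_qpq = -0.398226, Gamma_qqq = -0.059433; k4 = (-0.966926, -0.245075, 0.202247, 0.062024)
  Y <- Y + (h/6)(k1 + 2k2 + 2k3 + k4): p = -0.1475, q = -1.0372, dp/dtau = -0.9669, dq/dtau = -0.2451
step 4:
  k1: at (p, q) = (-0.147465, -1.037248), (dp/dtau, dq/dtau) = (-0.966919, -0.245077); Gamma_ppp = 0.454380, Gamma_ppq = -1.298540, Gamma_pqq = -0.193796, Gamma_qpp = 0.139343, Gamma_qpq = -0.398219, Gamma_qqq = -0.059431; k1 = (-0.966919, -0.245077, 0.202255, 0.062025)
  k2: at (p, q) = (-0.171638, -1.043375), (dp/dtau, dq/dtau) = (-0.961862, -0.243527); Gamma_ppp = 0.447901, Gamma_ppq = -1.270021, Gamma_pqq = -0.221042, Gamma_qpp = 0.160975, Gamma_qpq = -0.456444, Gamma_qqq = -0.079442; k2 = (-0.961862, -0.243527, 0.193698, 0.069615)
  k3: at (p, q) = (-0.171511, -1.043337), (dp/dtau, dq/dtau) = (-0.962076, -0.243337); Gamma_ppp = 0.447937, Gamma_ppq = -1.270176, Gamma_pqq = -0.220905, Gamma_qpp = 0.160865, Gamma_qpq = -0.456150, Gamma_qqq = -0.079332; k3 = (-0.962076, -0.243337, 0.193192, 0.069380)
  k4: at (p, q) = (-0.195569, -1.049415), (dp/dtau, dq/dtau) = (-0.957259, -0.241608); Gamma_ppp = 0.440204, Gamma_ppq = -1.238576, Gamma_pqq = -0.246109, Gamma_qpp = 0.181530, Gamma_qpq = -0.510759, Gamma_qqq = -0.101489; k4 = (-0.957259, -0.241608, 0.183908, 0.075839)
  Y <- Y + (h/6)(k1 + 2k2 + 2k3 + k4): p = -0.1956, q = -1.0494, dp/dtau = -0.9573, dq/dtau = -0.2416


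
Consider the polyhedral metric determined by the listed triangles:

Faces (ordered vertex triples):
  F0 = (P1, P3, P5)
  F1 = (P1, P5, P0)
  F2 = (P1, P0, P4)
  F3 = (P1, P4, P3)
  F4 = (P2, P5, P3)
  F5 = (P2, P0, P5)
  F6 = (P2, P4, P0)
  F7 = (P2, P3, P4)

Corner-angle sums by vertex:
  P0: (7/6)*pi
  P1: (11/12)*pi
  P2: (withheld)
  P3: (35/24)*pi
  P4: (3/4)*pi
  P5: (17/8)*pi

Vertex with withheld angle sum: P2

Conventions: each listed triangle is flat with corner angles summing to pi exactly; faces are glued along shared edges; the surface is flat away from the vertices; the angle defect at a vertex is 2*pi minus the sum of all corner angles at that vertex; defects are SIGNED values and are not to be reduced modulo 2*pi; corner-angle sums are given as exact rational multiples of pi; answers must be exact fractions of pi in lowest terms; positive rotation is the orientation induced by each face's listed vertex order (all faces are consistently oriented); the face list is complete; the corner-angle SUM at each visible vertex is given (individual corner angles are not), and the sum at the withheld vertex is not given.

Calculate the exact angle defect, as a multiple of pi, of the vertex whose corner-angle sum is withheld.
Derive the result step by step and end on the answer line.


V = 6, E = 12, F = 8; chi = V - E + F = 2
Gauss-Bonnet: total defect = 2*pi*chi = 4*pi; visible defects sum to (43/12)*pi

Answer: defect(P2) = (5/12)*pi


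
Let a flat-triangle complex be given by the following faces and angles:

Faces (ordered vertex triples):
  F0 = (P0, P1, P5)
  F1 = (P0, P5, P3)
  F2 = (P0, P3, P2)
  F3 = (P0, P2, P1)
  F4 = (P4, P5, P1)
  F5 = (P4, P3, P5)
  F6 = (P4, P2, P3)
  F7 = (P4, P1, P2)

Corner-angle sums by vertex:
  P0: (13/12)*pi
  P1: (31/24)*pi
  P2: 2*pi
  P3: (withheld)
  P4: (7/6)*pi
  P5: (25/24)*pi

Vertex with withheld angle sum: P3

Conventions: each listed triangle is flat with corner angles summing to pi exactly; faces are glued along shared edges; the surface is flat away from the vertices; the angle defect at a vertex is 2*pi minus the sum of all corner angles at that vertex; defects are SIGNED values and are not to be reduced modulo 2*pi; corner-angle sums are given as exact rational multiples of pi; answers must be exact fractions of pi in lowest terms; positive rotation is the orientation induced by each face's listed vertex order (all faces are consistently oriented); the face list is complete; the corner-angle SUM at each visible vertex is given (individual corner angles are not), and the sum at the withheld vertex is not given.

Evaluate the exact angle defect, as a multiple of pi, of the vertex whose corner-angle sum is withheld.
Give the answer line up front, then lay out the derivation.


Answer: defect(P3) = (7/12)*pi

V = 6, E = 12, F = 8; chi = V - E + F = 2
Gauss-Bonnet: total defect = 2*pi*chi = 4*pi; visible defects sum to (41/12)*pi


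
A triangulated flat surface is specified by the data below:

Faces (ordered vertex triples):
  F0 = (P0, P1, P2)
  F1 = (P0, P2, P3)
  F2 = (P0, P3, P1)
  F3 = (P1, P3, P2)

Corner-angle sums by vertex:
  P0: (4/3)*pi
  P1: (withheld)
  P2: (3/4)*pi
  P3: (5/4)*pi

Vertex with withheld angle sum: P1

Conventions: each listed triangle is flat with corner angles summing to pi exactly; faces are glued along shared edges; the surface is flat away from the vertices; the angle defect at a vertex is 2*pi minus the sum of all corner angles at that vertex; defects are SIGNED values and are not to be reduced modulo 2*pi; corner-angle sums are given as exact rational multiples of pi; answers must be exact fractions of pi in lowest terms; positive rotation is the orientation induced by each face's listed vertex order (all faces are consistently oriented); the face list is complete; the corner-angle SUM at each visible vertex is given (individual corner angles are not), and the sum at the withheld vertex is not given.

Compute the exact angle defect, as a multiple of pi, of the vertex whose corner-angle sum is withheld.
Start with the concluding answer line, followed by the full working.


Answer: defect(P1) = (4/3)*pi

V = 4, E = 6, F = 4; chi = V - E + F = 2
Gauss-Bonnet: total defect = 2*pi*chi = 4*pi; visible defects sum to (8/3)*pi


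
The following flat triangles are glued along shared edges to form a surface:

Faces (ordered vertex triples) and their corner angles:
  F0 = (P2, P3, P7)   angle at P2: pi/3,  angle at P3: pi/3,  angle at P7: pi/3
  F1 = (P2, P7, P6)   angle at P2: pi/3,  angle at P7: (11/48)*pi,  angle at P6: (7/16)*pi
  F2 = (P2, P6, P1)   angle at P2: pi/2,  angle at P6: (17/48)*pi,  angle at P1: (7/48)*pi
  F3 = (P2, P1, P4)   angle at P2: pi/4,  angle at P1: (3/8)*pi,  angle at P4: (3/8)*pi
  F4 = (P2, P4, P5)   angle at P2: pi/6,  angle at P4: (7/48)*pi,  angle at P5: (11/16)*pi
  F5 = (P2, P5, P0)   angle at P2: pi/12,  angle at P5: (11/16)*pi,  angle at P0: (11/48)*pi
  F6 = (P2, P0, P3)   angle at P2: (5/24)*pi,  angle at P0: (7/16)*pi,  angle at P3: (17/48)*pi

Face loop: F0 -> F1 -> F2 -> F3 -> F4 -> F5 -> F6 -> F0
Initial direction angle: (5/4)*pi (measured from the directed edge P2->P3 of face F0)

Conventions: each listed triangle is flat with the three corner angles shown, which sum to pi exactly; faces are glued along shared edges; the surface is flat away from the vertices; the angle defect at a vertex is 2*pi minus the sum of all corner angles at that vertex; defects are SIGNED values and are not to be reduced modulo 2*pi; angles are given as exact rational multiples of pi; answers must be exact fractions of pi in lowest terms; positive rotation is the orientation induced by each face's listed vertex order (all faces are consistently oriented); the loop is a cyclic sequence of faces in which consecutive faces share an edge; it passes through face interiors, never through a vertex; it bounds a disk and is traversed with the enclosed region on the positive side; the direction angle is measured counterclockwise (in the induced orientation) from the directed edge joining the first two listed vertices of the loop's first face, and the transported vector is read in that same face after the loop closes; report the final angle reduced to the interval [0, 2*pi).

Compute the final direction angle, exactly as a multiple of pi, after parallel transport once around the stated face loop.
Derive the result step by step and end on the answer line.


enclosed vertex P2: corner angles sum to (15/8)*pi, defect = 2*pi - (15/8)*pi = pi/8
the final direction is the initial angle plus the enclosed defects, taken mod 2*pi in the induced orientation
final angle = (5/4)*pi + pi/8 = (11/8)*pi (mod 2*pi)

Answer: final direction angle = (11/8)*pi


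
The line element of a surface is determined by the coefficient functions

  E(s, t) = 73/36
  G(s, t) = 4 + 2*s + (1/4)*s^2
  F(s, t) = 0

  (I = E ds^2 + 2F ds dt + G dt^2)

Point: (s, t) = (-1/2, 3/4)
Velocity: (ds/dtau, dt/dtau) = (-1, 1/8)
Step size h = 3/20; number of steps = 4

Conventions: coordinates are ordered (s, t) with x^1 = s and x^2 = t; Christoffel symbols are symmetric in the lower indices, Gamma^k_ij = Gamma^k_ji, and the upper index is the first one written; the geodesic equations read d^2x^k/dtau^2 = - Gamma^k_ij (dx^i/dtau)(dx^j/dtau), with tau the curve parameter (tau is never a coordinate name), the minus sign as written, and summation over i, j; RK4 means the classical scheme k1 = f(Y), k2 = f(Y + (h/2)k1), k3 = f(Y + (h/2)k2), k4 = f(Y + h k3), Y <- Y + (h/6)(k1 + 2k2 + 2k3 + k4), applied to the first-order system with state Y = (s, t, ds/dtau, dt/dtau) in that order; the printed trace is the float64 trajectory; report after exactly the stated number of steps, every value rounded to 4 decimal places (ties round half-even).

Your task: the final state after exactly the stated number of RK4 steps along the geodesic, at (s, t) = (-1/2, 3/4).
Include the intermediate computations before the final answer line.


f(Y) = (ds/dtau, dt/dtau, -Gamma^s_ij Y'^i Y'^j, -Gamma^t_ij Y'^i Y'^j) with the Gammas evaluated at the stage position; h = 0.150000; intermediate values shown to 6 dp
step 0: s = -0.5000, t = 0.7500, ds/dtau = -1.0000, dt/dtau = 0.1250
step 1:
  k1: at (s, t) = (-0.500000, 0.750000), (ds/dtau, dt/dtau) = (-1.000000, 0.125000); Gamma_sss = 0.000000, Gamma_sst = 0.000000, Gamma_stt = -0.431507, Gamma_tss = 0.000000, Gamma_tst = 0.285714, Gamma_ttt = 0.000000; k1 = (-1.000000, 0.125000, 0.006742, 0.071429)
  k2: at (s, t) = (-0.575000, 0.759375), (ds/dtau, dt/dtau) = (-0.999494, 0.130357); Gamma_sss = 0.000000, Gamma_sst = 0.000000, Gamma_stt = -0.422260, Gamma_tss = 0.000000, Gamma_tst = 0.291971, Gamma_ttt = 0.000000; k2 = (-0.999494, 0.130357, 0.007175, 0.076082)
  k3: at (s, t) = (-0.574962, 0.759777), (ds/dtau, dt/dtau) = (-0.999462, 0.130706); Gamma_sss = 0.000000, Gamma_sst = 0.000000, Gamma_stt = -0.422265, Gamma_tss = 0.000000, Gamma_tst = 0.291968, Gamma_ttt = 0.000000; k3 = (-0.999462, 0.130706, 0.007214, 0.076283)
  k4: at (s, t) = (-0.649919, 0.769606), (ds/dtau, dt/dtau) = (-0.998918, 0.136442); Gamma_sss = 0.000000, Gamma_sst = 0.000000, Gamma_stt = -0.413024, Gamma_tss = 0.000000, Gamma_tst = 0.298500, Gamma_ttt = 0.000000; k4 = (-0.998918, 0.136442, 0.007689, 0.081368)
  Y <- Y + (h/6)(k1 + 2k2 + 2k3 + k4): s = -0.6499, t = 0.7696, ds/dtau = -0.9989, dt/dtau = 0.1364
step 2:
  k1: at (s, t) = (-0.649921, 0.769589), (ds/dtau, dt/dtau) = (-0.998920, 0.136438); Gamma_sss = 0.000000, Gamma_sst = 0.000000, Gamma_stt = -0.413023, Gamma_tss = 0.000000, Gamma_tst = 0.298500, Gamma_ttt = 0.000000; k1 = (-0.998920, 0.136438, 0.007689, 0.081366)
  k2: at (s, t) = (-0.724840, 0.779822), (ds/dtau, dt/dtau) = (-0.998343, 0.142541); Gamma_sss = 0.000000, Gamma_sst = 0.000000, Gamma_stt = -0.403787, Gamma_tss = 0.000000, Gamma_tst = 0.305329, Gamma_ttt = 0.000000; k2 = (-0.998343, 0.142541, 0.008204, 0.086899)
  k3: at (s, t) = (-0.724796, 0.780280), (ds/dtau, dt/dtau) = (-0.998304, 0.142956); Gamma_sss = 0.000000, Gamma_sst = 0.000000, Gamma_stt = -0.403792, Gamma_tss = 0.000000, Gamma_tst = 0.305325, Gamma_ttt = 0.000000; k3 = (-0.998304, 0.142956, 0.008252, 0.087148)
  k4: at (s, t) = (-0.799666, 0.791033), (ds/dtau, dt/dtau) = (-0.997682, 0.149510); Gamma_sss = 0.000000, Gamma_sst = 0.000000, Gamma_stt = -0.394562, Gamma_tss = 0.000000, Gamma_tst = 0.312467, Gamma_ttt = 0.000000; k4 = (-0.997682, 0.149510, 0.008820, 0.093218)
  Y <- Y + (h/6)(k1 + 2k2 + 2k3 + k4): s = -0.7997, t = 0.7910, ds/dtau = -0.9977, dt/dtau = 0.1495
step 3:
  k1: at (s, t) = (-0.799668, 0.791013), (ds/dtau, dt/dtau) = (-0.997684, 0.149505); Gamma_sss = 0.000000, Gamma_sst = 0.000000, Gamma_stt = -0.394561, Gamma_tss = 0.000000, Gamma_tst = 0.312468, Gamma_ttt = 0.000000; k1 = (-0.997684, 0.149505, 0.008819, 0.093215)
  k2: at (s, t) = (-0.874494, 0.802226), (ds/dtau, dt/dtau) = (-0.997023, 0.156496); Gamma_sss = 0.000000, Gamma_sst = 0.000000, Gamma_stt = -0.385336, Gamma_tss = 0.000000, Gamma_tst = 0.319948, Gamma_ttt = 0.000000; k2 = (-0.997023, 0.156496, 0.009437, 0.099843)
  k3: at (s, t) = (-0.874445, 0.802750), (ds/dtau, dt/dtau) = (-0.996976, 0.156993); Gamma_sss = 0.000000, Gamma_sst = 0.000000, Gamma_stt = -0.385342, Gamma_tss = 0.000000, Gamma_tst = 0.319943, Gamma_ttt = 0.000000; k3 = (-0.996976, 0.156993, 0.009498, 0.100154)
  k4: at (s, t) = (-0.949215, 0.814562), (ds/dtau, dt/dtau) = (-0.996260, 0.164528); Gamma_sss = 0.000000, Gamma_sst = 0.000000, Gamma_stt = -0.376124, Gamma_tss = 0.000000, Gamma_tst = 0.327784, Gamma_ttt = 0.000000; k4 = (-0.996260, 0.164528, 0.010182, 0.107456)
  Y <- Y + (h/6)(k1 + 2k2 + 2k3 + k4): s = -0.9492, t = 0.8145, ds/dtau = -0.9963, dt/dtau = 0.1645
step 4:
  k1: at (s, t) = (-0.949217, 0.814538), (ds/dtau, dt/dtau) = (-0.996262, 0.164522); Gamma_sss = 0.000000, Gamma_sst = 0.000000, Gamma_stt = -0.376124, Gamma_tss = 0.000000, Gamma_tst = 0.327785, Gamma_ttt = 0.000000; k1 = (-0.996262, 0.164522, 0.010181, 0.107452)
  k2: at (s, t) = (-1.023936, 0.826877), (ds/dtau, dt/dtau) = (-0.995499, 0.172581); Gamma_sss = 0.000000, Gamma_sst = 0.000000, Gamma_stt = -0.366912, Gamma_tss = 0.000000, Gamma_tst = 0.336014, Gamma_ttt = 0.000000; k2 = (-0.995499, 0.172581, 0.010928, 0.115457)
  k3: at (s, t) = (-1.023879, 0.827482), (ds/dtau, dt/dtau) = (-0.995443, 0.173181); Gamma_sss = 0.000000, Gamma_sst = 0.000000, Gamma_stt = -0.366919, Gamma_tss = 0.000000, Gamma_tst = 0.336008, Gamma_ttt = 0.000000; k3 = (-0.995443, 0.173181, 0.011005, 0.115850)
  k4: at (s, t) = (-1.098533, 0.840515), (ds/dtau, dt/dtau) = (-0.994612, 0.181899); Gamma_sss = 0.000000, Gamma_sst = 0.000000, Gamma_stt = -0.357715, Gamma_tss = 0.000000, Gamma_tst = 0.344653, Gamma_ttt = 0.000000; k4 = (-0.994612, 0.181899, 0.011836, 0.124709)
  Y <- Y + (h/6)(k1 + 2k2 + 2k3 + k4): s = -1.0985, t = 0.8405, ds/dtau = -0.9946, dt/dtau = 0.1819

Answer: s = -1.0985, t = 0.8405, ds/dtau = -0.9946, dt/dtau = 0.1819


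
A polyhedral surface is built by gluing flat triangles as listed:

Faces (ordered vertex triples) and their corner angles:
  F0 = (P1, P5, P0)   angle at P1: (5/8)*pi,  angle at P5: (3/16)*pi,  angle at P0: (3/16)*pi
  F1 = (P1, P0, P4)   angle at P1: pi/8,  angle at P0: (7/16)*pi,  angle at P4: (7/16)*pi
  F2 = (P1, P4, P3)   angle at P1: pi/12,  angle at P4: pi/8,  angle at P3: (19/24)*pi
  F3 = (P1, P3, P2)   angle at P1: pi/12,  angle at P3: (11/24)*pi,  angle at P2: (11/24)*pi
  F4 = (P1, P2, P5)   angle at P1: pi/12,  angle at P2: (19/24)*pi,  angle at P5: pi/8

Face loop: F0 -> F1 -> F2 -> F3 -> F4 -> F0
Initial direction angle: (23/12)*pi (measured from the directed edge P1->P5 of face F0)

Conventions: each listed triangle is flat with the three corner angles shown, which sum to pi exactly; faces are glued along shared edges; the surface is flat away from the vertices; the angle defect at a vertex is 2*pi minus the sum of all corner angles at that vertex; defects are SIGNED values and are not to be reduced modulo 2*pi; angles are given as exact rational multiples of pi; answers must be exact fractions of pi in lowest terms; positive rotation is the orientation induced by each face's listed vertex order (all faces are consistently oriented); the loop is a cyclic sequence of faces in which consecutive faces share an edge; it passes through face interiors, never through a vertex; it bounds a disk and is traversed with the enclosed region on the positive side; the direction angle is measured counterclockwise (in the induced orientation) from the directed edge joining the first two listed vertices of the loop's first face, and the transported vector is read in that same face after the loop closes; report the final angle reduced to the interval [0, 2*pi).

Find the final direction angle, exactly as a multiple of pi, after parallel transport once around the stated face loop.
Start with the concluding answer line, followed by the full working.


Answer: final direction angle = (11/12)*pi

enclosed vertex P1: corner angles sum to pi, defect = 2*pi - pi = pi
by Gauss-Bonnet the loop rotates the vector by the enclosed defect sum (positive orientation, mod 2*pi)
final angle = (23/12)*pi + pi = (11/12)*pi (mod 2*pi)


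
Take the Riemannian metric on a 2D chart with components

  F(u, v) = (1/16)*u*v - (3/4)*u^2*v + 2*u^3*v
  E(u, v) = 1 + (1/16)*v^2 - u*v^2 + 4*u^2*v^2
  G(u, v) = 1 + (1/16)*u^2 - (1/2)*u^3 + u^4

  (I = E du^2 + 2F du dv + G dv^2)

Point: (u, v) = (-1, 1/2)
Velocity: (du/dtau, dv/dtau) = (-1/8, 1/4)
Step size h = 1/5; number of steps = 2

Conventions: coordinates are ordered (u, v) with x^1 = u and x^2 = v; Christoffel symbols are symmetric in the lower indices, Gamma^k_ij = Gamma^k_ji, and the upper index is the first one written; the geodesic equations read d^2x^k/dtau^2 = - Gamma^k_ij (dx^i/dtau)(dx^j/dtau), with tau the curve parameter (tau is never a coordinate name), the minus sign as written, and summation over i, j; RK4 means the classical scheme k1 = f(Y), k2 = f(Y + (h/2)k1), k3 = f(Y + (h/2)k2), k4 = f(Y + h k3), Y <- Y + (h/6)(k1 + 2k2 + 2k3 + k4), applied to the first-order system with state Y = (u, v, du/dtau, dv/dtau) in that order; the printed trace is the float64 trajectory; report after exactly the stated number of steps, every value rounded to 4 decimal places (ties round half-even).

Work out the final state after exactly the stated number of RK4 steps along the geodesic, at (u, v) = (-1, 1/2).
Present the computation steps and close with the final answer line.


f(Y) = (du/dtau, dv/dtau, -Gamma^u_ij Y'^i Y'^j, -Gamma^v_ij Y'^i Y'^j) with the Gammas evaluated at the stage position; h = 0.200000; intermediate values shown to 6 dp
step 0: u = -1.0000, v = 0.5000, du/dtau = -0.1250, dv/dtau = 0.2500
step 1:
  k1: at (u, v) = (-1.000000, 0.500000), (du/dtau, dv/dtau) = (-0.125000, 0.250000); Gamma_uuu = -0.293878, Gamma_uuv = 0.661224, Gamma_uvv = 0.000000, Gamma_vuu = 0.326531, Gamma_vuv = -0.734694, Gamma_vvv = 0.000000; k1 = (-0.125000, 0.250000, 0.045918, -0.051020)
  k2: at (u, v) = (-1.012500, 0.525000), (du/dtau, dv/dtau) = (-0.120408, 0.244898); Gamma_uuu = -0.308849, Gamma_uuv = 0.669174, Gamma_uvv = 0.000000, Gamma_vuu = 0.330546, Gamma_vuv = -0.716184, Gamma_vvv = 0.000000; k2 = (-0.120408, 0.244898, 0.043943, -0.047030)
  k3: at (u, v) = (-1.012041, 0.524490), (du/dtau, dv/dtau) = (-0.120606, 0.245297); Gamma_uuu = -0.308626, Gamma_uuv = 0.669070, Gamma_uvv = 0.000000, Gamma_vuu = 0.330492, Gamma_vuv = -0.716473, Gamma_vvv = 0.000000; k3 = (-0.120606, 0.245297, 0.044077, -0.047200)
  k4: at (u, v) = (-1.024121, 0.549059), (du/dtau, dv/dtau) = (-0.116185, 0.240560); Gamma_uuu = -0.322630, Gamma_uuv = 0.675229, Gamma_uvv = 0.000000, Gamma_vuu = 0.333620, Gamma_vuv = -0.698230, Gamma_vvv = 0.000000; k4 = (-0.116185, 0.240560, 0.042100, -0.043534)
  Y <- Y + (h/6)(k1 + 2k2 + 2k3 + k4): u = -1.0241, v = 0.5490, du/dtau = -0.1162, dv/dtau = 0.2406
step 2:
  k1: at (u, v) = (-1.024107, 0.549032), (du/dtau, dv/dtau) = (-0.116198, 0.240566); Gamma_uuu = -0.322615, Gamma_uuv = 0.675223, Gamma_uvv = 0.000000, Gamma_vuu = 0.333617, Gamma_vuv = -0.698250, Gamma_vvv = 0.000000; k1 = (-0.116198, 0.240566, 0.042105, -0.043541)
  k2: at (u, v) = (-1.035727, 0.573088), (du/dtau, dv/dtau) = (-0.111988, 0.236212); Gamma_uuu = -0.335632, Gamma_uuv = 0.679786, Gamma_uvv = 0.000000, Gamma_vuu = 0.335951, Gamma_vuv = -0.680431, Gamma_vvv = 0.000000; k2 = (-0.111988, 0.236212, 0.040174, -0.040212)
  k3: at (u, v) = (-1.035306, 0.572653), (du/dtau, dv/dtau) = (-0.112181, 0.236545); Gamma_uuu = -0.335486, Gamma_uuv = 0.679760, Gamma_uvv = 0.000000, Gamma_vuu = 0.335935, Gamma_vuv = -0.680670, Gamma_vvv = 0.000000; k3 = (-0.112181, 0.236545, 0.040298, -0.040352)
  k4: at (u, v) = (-1.046543, 0.596341), (du/dtau, dv/dtau) = (-0.108139, 0.232496); Gamma_uuu = -0.347657, Gamma_uuv = 0.682992, Gamma_uvv = 0.000000, Gamma_vuu = 0.337608, Gamma_vuv = -0.663249, Gamma_vvv = 0.000000; k4 = (-0.108139, 0.232496, 0.038409, -0.037298)
  Y <- Y + (h/6)(k1 + 2k2 + 2k3 + k4): u = -1.0465, v = 0.5963, du/dtau = -0.1081, dv/dtau = 0.2325

Answer: u = -1.0465, v = 0.5963, du/dtau = -0.1081, dv/dtau = 0.2325


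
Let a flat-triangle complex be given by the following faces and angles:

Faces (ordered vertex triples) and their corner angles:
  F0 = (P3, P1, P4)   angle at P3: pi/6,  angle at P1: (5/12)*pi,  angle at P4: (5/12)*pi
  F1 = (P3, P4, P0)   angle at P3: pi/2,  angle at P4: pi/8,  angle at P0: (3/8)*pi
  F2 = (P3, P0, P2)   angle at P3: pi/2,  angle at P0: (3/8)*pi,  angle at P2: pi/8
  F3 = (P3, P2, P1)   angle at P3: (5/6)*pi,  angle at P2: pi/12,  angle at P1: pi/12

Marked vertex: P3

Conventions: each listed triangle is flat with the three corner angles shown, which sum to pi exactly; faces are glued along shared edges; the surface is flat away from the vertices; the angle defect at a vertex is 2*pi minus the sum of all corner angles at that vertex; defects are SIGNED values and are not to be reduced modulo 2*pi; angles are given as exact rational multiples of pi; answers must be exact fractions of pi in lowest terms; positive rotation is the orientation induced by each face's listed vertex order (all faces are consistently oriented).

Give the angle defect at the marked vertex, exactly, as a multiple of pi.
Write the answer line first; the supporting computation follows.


Answer: defect(P3) = 0

Sum of corner angles at P3: 2*pi
defect = 2*pi - 2*pi


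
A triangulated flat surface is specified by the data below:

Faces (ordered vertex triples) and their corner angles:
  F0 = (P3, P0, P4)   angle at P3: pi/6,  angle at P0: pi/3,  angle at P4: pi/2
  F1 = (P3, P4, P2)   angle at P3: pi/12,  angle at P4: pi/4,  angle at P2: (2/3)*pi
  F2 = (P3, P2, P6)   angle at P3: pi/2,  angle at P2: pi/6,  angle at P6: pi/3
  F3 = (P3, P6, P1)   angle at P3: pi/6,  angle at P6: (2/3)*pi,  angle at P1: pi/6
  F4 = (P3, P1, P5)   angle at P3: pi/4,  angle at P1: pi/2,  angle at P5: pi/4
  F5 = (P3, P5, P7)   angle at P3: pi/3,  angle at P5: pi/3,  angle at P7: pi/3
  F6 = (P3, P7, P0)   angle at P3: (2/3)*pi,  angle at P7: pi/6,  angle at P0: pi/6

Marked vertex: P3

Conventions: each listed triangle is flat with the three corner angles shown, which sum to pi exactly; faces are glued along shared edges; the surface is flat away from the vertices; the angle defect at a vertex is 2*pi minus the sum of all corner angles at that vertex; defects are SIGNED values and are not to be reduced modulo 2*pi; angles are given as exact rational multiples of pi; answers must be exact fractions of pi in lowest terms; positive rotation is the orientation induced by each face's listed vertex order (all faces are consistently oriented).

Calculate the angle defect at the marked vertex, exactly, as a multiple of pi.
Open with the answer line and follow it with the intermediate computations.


Answer: defect(P3) = -pi/6

Sum of corner angles at P3: (13/6)*pi
defect = 2*pi - (13/6)*pi


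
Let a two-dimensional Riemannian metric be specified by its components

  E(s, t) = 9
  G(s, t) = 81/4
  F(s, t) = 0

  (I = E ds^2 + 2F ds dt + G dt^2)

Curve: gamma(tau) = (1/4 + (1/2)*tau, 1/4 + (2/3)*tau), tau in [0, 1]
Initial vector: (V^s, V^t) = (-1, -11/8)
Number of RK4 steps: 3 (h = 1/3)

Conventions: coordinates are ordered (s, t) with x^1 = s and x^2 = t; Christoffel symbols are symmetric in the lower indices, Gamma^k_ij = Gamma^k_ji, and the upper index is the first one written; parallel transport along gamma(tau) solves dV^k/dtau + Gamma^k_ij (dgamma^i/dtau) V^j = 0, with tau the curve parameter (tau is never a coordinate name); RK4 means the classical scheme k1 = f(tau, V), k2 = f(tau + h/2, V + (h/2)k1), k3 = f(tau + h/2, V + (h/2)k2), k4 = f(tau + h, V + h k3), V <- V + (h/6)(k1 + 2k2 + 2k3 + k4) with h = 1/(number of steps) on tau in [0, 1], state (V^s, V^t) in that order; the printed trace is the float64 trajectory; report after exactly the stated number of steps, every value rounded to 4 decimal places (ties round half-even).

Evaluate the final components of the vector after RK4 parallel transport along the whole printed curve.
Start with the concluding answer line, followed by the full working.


Answer: V^s = -1.0000, V^t = -1.3750

gamma'(tau) = (1/2, 2/3); f(tau, V)^k = -Gamma^k_ij(gamma(tau)) gamma'^i(tau) V^j; h = 1/3; intermediate values shown to 6 dp
curve data and Christoffel symbols at the stage parameters:
  tau = 0.000000: gamma = (0.250000, 0.250000), gamma' = (0.500000, 0.666667); Gamma_sss = 0.000000, Gamma_sst = 0.000000, Gamma_stt = 0.000000, Gamma_tss = 0.000000, Gamma_tst = 0.000000, Gamma_ttt = 0.000000
  tau = 0.166667: gamma = (0.333333, 0.361111), gamma' = (0.500000, 0.666667); Gamma_sss = 0.000000, Gamma_sst = 0.000000, Gamma_stt = 0.000000, Gamma_tss = 0.000000, Gamma_tst = 0.000000, Gamma_ttt = 0.000000
  tau = 0.333333: gamma = (0.416667, 0.472222), gamma' = (0.500000, 0.666667); Gamma_sss = 0.000000, Gamma_sst = 0.000000, Gamma_stt = 0.000000, Gamma_tss = 0.000000, Gamma_tst = 0.000000, Gamma_ttt = 0.000000
  tau = 0.500000: gamma = (0.500000, 0.583333), gamma' = (0.500000, 0.666667); Gamma_sss = 0.000000, Gamma_sst = 0.000000, Gamma_stt = 0.000000, Gamma_tss = 0.000000, Gamma_tst = 0.000000, Gamma_ttt = 0.000000
  tau = 0.666667: gamma = (0.583333, 0.694444), gamma' = (0.500000, 0.666667); Gamma_sss = 0.000000, Gamma_sst = 0.000000, Gamma_stt = 0.000000, Gamma_tss = 0.000000, Gamma_tst = 0.000000, Gamma_ttt = 0.000000
  tau = 0.833333: gamma = (0.666667, 0.805556), gamma' = (0.500000, 0.666667); Gamma_sss = 0.000000, Gamma_sst = 0.000000, Gamma_stt = 0.000000, Gamma_tss = 0.000000, Gamma_tst = 0.000000, Gamma_ttt = 0.000000
  tau = 1.000000: gamma = (0.750000, 0.916667), gamma' = (0.500000, 0.666667); Gamma_sss = 0.000000, Gamma_sst = 0.000000, Gamma_stt = 0.000000, Gamma_tss = 0.000000, Gamma_tst = 0.000000, Gamma_ttt = 0.000000
step 0: V^s = -1.0000, V^t = -1.3750
step 1: k1 = (0.000000, 0.000000), k2 = (0.000000, 0.000000), k3 = (0.000000, 0.000000), k4 = (0.000000, 0.000000); V <- V + (h/6)(k1 + 2k2 + 2k3 + k4): V^s = -1.0000, V^t = -1.3750
step 2: k1 = (0.000000, 0.000000), k2 = (0.000000, 0.000000), k3 = (0.000000, 0.000000), k4 = (0.000000, 0.000000); V <- V + (h/6)(k1 + 2k2 + 2k3 + k4): V^s = -1.0000, V^t = -1.3750
step 3: k1 = (0.000000, 0.000000), k2 = (0.000000, 0.000000), k3 = (0.000000, 0.000000), k4 = (0.000000, 0.000000); V <- V + (h/6)(k1 + 2k2 + 2k3 + k4): V^s = -1.0000, V^t = -1.3750


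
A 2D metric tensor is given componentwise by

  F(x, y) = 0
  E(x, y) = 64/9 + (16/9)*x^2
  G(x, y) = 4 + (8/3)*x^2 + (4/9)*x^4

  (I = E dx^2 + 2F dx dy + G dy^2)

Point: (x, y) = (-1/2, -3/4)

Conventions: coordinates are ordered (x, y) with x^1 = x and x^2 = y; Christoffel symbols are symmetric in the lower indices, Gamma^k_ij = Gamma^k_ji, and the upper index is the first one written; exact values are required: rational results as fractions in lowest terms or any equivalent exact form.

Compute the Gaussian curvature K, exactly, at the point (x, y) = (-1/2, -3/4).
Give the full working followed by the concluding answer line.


E = 68/9, F = 0, G = 169/36, EG - F^2 = 2873/81 at the point
E_x = -16/9, E_y = 0, F_x = 0, F_y = 0, G_x = -26/9, G_y = 0
E_yy = 0, F_xy = 0, G_xx = 20/3
By Brioschi, K is (det M1 - det M2) divided by (EG - F^2) squared.
M1 = [[-E_yy/2 + F_xy - G_xx/2, E_x/2, F_x - E_y/2], [F_y - G_x/2, E, F], [G_y/2, F, G]] = [[-10/3, -8/9, 0], [13/9, 68/9, 0], [0, 0, 169/36]]; det M1 = -81796/729
M2 = [[0, E_y/2, G_x/2], [E_y/2, E, F], [G_x/2, F, G]] = [[0, 0, -13/9], [0, 68/9, 0], [-13/9, 0, 169/36]]; det M2 = -11492/729
det M1 - det M2 = -70304/729; K = -70304/729 / (2873/81)^2 = -288/3757

Answer: K = -288/3757


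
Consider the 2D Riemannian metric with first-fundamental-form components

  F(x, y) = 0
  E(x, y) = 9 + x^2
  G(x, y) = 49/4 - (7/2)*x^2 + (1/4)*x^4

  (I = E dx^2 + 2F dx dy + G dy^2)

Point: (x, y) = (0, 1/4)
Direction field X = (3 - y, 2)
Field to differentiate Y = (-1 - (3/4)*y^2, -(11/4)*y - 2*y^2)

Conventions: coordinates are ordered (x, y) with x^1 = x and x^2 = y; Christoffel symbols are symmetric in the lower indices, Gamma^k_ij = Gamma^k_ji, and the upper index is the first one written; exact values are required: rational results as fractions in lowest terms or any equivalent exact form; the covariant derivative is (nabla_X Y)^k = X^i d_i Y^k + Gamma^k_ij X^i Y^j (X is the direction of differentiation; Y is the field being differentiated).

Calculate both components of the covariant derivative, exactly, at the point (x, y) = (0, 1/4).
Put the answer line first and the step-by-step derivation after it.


Answer: (nabla_X Y)^x = -3/4, (nabla_X Y)^y = -15/2

E = 9, F = 0, G = 49/4 at the point
E_x = 0, E_y = 0, F_x = 0, F_y = 0, G_x = 0, G_y = 0
EG - F^2 = 441/4;  g^inv = (4/441) * [[49/4, 0], [0, 9]]
first-kind symbols [ij,l] = (1/2)(d_i g_jl + d_j g_il - d_l g_ij): [xx,x] = E_x/2 = 0, [xx,y] = F_x - E_y/2 = 0, [xy,x] = E_y/2 = 0, [xy,y] = G_x/2 = 0, [yy,x] = F_y - G_x/2 = 0, [yy,y] = G_y/2 = 0
Gamma^x_ij = (G*[ij,x] - F*[ij,y])/(EG - F^2), Gamma^y_ij = (E*[ij,y] - F*[ij,x])/(EG - F^2)
Gamma_xxx = 0, Gamma_xxy = 0, Gamma_xyy = 0, Gamma_yxx = 0, Gamma_yxy = 0, Gamma_yyy = 0
X = (11/4, 2), Y = (-67/64, -13/16) at the point


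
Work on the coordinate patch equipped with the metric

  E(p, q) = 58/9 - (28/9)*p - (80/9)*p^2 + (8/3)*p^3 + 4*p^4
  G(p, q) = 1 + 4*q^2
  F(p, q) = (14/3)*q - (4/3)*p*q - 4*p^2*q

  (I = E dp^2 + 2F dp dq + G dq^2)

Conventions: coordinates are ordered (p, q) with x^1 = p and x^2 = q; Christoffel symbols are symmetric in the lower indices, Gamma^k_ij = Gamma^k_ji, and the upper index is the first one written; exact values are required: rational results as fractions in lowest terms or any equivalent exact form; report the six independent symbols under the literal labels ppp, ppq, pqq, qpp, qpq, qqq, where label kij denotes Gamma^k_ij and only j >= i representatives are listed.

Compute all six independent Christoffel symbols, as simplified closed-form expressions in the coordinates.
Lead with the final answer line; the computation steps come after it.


Answer: Gamma_ppp = (36*p^3 + 18*p^2 - 40*p - 7)/(18*p^4 + 12*p^3 - 40*p^2 - 14*p + 18*q^2 + 29), Gamma_ppq = 0, Gamma_pqq = (-18*p^2 - 6*p + 21)/(18*p^4 + 12*p^3 - 40*p^2 - 14*p + 18*q^2 + 29), Gamma_qpp = (-36*p*q - 6*q)/(18*p^4 + 12*p^3 - 40*p^2 - 14*p + 18*q^2 + 29), Gamma_qpq = 0, Gamma_qqq = 18*q/(18*p^4 + 12*p^3 - 40*p^2 - 14*p + 18*q^2 + 29)

E = 58/9 - (28/9)*p - (80/9)*p^2 + (8/3)*p^3 + 4*p^4; F = (14/3)*q - (4/3)*p*q - 4*p^2*q; G = 1 + 4*q^2
Gamma^k_ij = (1/2) g^{kl} (d_i g_jl + d_j g_il - d_l g_ij), with g^inv = (1/(EG-F^2)) [[G, -F], [-F, E]]
first partials: E_p = -28/9 - (160/9)*p + 8*p^2 + 16*p^3, E_q = 0, F_p = -(4/3)*q - 8*p*q, F_q = 14/3 - (4/3)*p - 4*p^2, G_p = 0, G_q = 8*q
D = EG - F^2 = 58/9 - (28/9)*p + 4*q^2 - (80/9)*p^2 + (8/3)*p^3 + 4*p^4
expanded: Gamma^p_pp = (G E_p - 2F F_p + F E_q)/(2D), Gamma^p_pq = (G E_q - F G_p)/(2D), Gamma^p_qq = (2G F_q - G G_p - F G_q)/(2D), Gamma^q_pp = (2E F_p - E E_q - F E_p)/(2D), Gamma^q_pq = (E G_p - F E_q)/(2D), Gamma^q_qq = (E G_q - 2F F_q + F G_p)/(2D); substitute and cancel common factors


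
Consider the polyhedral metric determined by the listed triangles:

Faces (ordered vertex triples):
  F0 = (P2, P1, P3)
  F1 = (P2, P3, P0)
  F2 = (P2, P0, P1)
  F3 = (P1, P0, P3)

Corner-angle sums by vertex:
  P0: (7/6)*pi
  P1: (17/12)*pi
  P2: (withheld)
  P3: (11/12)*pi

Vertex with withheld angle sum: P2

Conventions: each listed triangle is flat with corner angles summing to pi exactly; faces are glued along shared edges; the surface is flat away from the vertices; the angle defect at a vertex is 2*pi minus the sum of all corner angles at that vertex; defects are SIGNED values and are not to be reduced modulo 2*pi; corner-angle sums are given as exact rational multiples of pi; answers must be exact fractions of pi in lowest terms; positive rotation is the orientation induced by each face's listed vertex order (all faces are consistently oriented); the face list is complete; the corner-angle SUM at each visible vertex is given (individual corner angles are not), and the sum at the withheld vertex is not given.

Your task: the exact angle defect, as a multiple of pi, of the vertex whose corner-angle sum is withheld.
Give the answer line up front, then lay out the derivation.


Answer: defect(P2) = (3/2)*pi

V = 4, E = 6, F = 4; chi = V - E + F = 2
Gauss-Bonnet: total defect = 2*pi*chi = 4*pi; visible defects sum to (5/2)*pi


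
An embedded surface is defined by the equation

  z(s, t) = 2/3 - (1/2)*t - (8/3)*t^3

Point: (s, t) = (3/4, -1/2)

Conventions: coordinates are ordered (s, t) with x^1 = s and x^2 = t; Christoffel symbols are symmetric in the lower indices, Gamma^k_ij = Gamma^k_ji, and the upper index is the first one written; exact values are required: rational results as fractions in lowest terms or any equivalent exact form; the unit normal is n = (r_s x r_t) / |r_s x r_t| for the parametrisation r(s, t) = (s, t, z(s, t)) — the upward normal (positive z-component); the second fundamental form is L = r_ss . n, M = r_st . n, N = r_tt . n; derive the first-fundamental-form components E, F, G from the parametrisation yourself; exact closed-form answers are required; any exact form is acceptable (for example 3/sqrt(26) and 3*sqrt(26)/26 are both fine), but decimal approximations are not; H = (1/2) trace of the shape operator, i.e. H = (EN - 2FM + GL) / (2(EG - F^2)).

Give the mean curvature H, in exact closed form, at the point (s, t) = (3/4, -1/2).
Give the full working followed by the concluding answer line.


z_s = 0, z_t = -5/2, z_ss = 0, z_st = 0, z_tt = 8
E = 1, F = 0, G = 29/4; answer radicand W^2 = 29/4
unnormalised second-form numerators: l = 0, m = 0, n = 8; L = l/sqrt(29/4), and similarly M = m/sqrt(W^2), N = n/sqrt(W^2)
H = (E*n - 2*F*m + G*l) / (2*(EG - F^2)*sqrt(W^2)); E*n - 2*F*m + G*l = 8, EG - F^2 = 29/4, so H = (16/29)/sqrt(29/4)

Answer: H = 32*sqrt(29)/841


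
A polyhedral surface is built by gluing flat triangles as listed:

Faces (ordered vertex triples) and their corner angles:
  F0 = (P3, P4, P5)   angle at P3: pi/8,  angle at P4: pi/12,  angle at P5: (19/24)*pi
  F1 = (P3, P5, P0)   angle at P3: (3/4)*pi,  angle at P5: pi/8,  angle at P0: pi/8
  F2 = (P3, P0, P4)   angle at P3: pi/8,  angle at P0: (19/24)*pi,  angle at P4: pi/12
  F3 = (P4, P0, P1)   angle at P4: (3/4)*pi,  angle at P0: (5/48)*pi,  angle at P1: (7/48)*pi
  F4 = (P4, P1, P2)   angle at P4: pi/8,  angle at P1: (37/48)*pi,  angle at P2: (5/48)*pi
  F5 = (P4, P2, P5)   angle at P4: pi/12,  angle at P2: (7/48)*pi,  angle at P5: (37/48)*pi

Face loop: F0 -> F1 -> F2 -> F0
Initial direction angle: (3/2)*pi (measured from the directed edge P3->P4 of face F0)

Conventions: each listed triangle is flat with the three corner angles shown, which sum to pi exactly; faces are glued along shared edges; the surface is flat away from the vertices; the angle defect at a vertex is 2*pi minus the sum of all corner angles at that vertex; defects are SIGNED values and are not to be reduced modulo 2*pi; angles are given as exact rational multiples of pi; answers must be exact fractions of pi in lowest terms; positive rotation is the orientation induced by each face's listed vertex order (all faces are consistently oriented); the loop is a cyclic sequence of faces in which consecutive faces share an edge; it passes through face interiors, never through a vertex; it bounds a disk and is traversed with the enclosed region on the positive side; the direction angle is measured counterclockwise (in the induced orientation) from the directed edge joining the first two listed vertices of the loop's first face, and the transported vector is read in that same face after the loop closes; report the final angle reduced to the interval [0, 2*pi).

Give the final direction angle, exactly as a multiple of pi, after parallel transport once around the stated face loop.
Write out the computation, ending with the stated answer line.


enclosed vertex P3: corner angles sum to pi, defect = 2*pi - pi = pi
by Gauss-Bonnet the loop rotates the vector by the enclosed defect sum (positive orientation, mod 2*pi)
final angle = (3/2)*pi + pi = pi/2 (mod 2*pi)

Answer: final direction angle = pi/2
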